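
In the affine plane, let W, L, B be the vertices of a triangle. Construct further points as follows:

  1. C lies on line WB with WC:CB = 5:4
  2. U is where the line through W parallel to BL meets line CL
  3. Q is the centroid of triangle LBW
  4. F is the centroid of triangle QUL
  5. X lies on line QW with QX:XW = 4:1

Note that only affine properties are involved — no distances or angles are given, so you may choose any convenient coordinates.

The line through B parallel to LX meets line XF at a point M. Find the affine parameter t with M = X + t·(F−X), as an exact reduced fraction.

Set W = (0, 0), L = (1, 0), B = (0, 1); any affine frame gives the same invariant.
1. C lies on line WB with WC:CB = 5:4 ⇒ C = (0, 5/9)
2. U is where the line through W parallel to BL meets line CL ⇒ U = (-5/4, 5/4)
3. Q is the centroid of triangle LBW ⇒ Q = (1/3, 1/3)
4. F is the centroid of triangle QUL ⇒ F = (1/36, 19/36)
5. X lies on line QW with QX:XW = 4:1 ⇒ X = (1/15, 1/15)
through B parallel to LX: direction (-14/15, 1/15); meets XF at M = (-2/165, 1156/1155)
M = X + t·(F−X) with t = 156/77

t = 156/77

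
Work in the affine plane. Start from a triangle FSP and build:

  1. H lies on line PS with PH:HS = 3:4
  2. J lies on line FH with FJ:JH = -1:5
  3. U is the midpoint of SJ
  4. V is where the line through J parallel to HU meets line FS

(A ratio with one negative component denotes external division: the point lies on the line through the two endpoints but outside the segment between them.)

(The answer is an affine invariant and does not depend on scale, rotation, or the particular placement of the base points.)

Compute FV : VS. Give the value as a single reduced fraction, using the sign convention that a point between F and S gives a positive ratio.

FV:VS = -1/10

Choose coordinates F = (0, 0), S = (1, 0), P = (0, 1).
1. H lies on line PS with PH:HS = 3:4 ⇒ H = (3/7, 4/7)
2. J lies on line FH with FJ:JH = -1:5 ⇒ J = (-3/28, -1/7)
3. U is the midpoint of SJ ⇒ U = (25/56, -1/14)
4. V is where the line through J parallel to HU meets line FS ⇒ V = (-1/9, 0)
V = F + t·(S−F) with t = -1/9, so FV:VS = t:(1−t) = -1/9:10/9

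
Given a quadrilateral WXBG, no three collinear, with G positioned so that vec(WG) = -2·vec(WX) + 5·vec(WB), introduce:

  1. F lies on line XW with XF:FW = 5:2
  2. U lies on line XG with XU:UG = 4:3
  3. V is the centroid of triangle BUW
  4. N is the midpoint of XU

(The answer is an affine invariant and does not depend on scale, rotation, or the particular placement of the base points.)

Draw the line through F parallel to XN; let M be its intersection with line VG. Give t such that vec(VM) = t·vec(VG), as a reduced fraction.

Set W = (0, 0), X = (1, 0), B = (0, 1), G = (-2, 5); any affine frame gives the same invariant.
1. F lies on line XW with XF:FW = 5:2 ⇒ F = (2/7, 0)
2. U lies on line XG with XU:UG = 4:3 ⇒ U = (-5/7, 20/7)
3. V is the centroid of triangle BUW ⇒ V = (-5/21, 9/7)
4. N is the midpoint of XU ⇒ N = (1/7, 10/7)
through F parallel to XN: direction (-6/7, 10/7); meets VG at M = (239/343, -235/343)
M = V + t·(G−V) with t = -26/49

t = -26/49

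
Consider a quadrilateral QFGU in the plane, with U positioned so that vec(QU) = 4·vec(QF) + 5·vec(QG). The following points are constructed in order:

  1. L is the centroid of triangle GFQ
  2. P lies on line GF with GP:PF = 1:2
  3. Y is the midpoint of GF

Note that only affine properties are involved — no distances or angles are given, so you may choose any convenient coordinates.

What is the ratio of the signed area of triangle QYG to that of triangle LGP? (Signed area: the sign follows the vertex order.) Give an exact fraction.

Set Q = (0, 0), F = (1, 0), G = (0, 1), U = (4, 5); any affine frame gives the same invariant.
1. L is the centroid of triangle GFQ ⇒ L = (1/3, 1/3)
2. P lies on line GF with GP:PF = 1:2 ⇒ P = (1/3, 2/3)
3. Y is the midpoint of GF ⇒ Y = (1/2, 1/2)
2·[QYG] = 1/2, 2·[LGP] = -1/9
[QYG]:[LGP] = 1/2:-1/9 = -9/2

[QYG]:[LGP] = -9/2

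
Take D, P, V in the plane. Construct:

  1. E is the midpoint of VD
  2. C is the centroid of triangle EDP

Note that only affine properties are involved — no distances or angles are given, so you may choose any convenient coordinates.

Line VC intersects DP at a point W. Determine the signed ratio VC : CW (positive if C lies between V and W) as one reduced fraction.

VC:CW = 5

Choose coordinates D = (0, 0), P = (1, 0), V = (0, 1).
1. E is the midpoint of VD ⇒ E = (0, 1/2)
2. C is the centroid of triangle EDP ⇒ C = (1/3, 1/6)
line VC meets DP at W = (2/5, 0)
C = V + t·(W−V) with t = 5/6, so VC:CW = 5/6:1/6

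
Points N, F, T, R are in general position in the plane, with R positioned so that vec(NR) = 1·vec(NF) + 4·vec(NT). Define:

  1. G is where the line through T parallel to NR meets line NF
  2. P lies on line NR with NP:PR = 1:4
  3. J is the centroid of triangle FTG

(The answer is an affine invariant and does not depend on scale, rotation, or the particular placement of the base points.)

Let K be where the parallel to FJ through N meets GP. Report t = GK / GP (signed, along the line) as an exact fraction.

t = 1/9

Choose coordinates N = (0, 0), F = (1, 0), T = (0, 1), R = (1, 4).
1. G is where the line through T parallel to NR meets line NF ⇒ G = (-1/4, 0)
2. P lies on line NR with NP:PR = 1:4 ⇒ P = (1/5, 4/5)
3. J is the centroid of triangle FTG ⇒ J = (1/4, 1/3)
through N parallel to FJ: direction (-3/4, 1/3); meets GP at K = (-1/5, 4/45)
K = G + t·(P−G) with t = 1/9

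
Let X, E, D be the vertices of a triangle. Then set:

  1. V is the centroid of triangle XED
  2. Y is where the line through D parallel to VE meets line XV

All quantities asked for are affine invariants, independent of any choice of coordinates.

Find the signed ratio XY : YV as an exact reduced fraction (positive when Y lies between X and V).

Work in coordinates with X = (0, 0), E = (1, 0), D = (0, 1).
1. V is the centroid of triangle XED ⇒ V = (1/3, 1/3)
2. Y is where the line through D parallel to VE meets line XV ⇒ Y = (2/3, 2/3)
Y = X + t·(V−X) with t = 2, so XY:YV = t:(1−t) = 2:-1

XY:YV = -2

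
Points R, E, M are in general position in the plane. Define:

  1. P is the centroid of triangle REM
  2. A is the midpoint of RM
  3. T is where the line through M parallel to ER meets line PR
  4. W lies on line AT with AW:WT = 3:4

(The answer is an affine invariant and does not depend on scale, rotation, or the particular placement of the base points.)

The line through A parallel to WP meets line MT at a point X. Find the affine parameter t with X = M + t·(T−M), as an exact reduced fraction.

t = 1/8

Assign R = (0, 0), E = (1, 0), M = (0, 1) — the answer is frame-independent, so this choice is without loss of generality.
1. P is the centroid of triangle REM ⇒ P = (1/3, 1/3)
2. A is the midpoint of RM ⇒ A = (0, 1/2)
3. T is where the line through M parallel to ER meets line PR ⇒ T = (1, 1)
4. W lies on line AT with AW:WT = 3:4 ⇒ W = (3/7, 5/7)
through A parallel to WP: direction (-2/21, -8/21); meets MT at X = (1/8, 1)
X = M + t·(T−M) with t = 1/8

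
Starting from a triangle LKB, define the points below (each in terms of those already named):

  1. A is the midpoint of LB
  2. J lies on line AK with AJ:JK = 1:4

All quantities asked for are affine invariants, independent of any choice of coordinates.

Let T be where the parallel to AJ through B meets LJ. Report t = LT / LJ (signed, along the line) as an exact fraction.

Work in coordinates with L = (0, 0), K = (1, 0), B = (0, 1).
1. A is the midpoint of LB ⇒ A = (0, 1/2)
2. J lies on line AK with AJ:JK = 1:4 ⇒ J = (1/5, 2/5)
through B parallel to AJ: direction (1/5, -1/10); meets LJ at T = (2/5, 4/5)
T = L + t·(J−L) with t = 2

t = 2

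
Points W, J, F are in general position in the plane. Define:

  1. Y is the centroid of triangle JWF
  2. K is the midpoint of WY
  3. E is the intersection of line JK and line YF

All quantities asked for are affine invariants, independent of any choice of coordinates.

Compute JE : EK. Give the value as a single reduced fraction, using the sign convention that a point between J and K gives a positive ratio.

JE:EK = 2

Assign W = (0, 0), J = (1, 0), F = (0, 1) — the answer is frame-independent, so this choice is without loss of generality.
1. Y is the centroid of triangle JWF ⇒ Y = (1/3, 1/3)
2. K is the midpoint of WY ⇒ K = (1/6, 1/6)
3. E is the intersection of line JK and line YF ⇒ E = (4/9, 1/9)
E = J + t·(K−J) with t = 2/3, so JE:EK = t:(1−t) = 2/3:1/3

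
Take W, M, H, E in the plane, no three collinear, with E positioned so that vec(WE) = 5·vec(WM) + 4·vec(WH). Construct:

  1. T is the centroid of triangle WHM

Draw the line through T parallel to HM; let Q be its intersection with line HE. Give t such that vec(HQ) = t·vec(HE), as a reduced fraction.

Work in coordinates with W = (0, 0), M = (1, 0), H = (0, 1), E = (5, 4).
1. T is the centroid of triangle WHM ⇒ T = (1/3, 1/3)
through T parallel to HM: direction (1, -1); meets HE at Q = (-5/24, 7/8)
Q = H + t·(E−H) with t = -1/24

t = -1/24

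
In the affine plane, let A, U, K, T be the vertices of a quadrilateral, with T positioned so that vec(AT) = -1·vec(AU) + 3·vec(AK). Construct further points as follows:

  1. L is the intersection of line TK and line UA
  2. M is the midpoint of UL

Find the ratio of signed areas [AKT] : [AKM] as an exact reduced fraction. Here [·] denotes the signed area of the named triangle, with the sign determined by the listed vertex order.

[AKT]:[AKM] = -4/3

Set A = (0, 0), U = (1, 0), K = (0, 1), T = (-1, 3); any affine frame gives the same invariant.
1. L is the intersection of line TK and line UA ⇒ L = (1/2, 0)
2. M is the midpoint of UL ⇒ M = (3/4, 0)
2·[AKT] = 1, 2·[AKM] = -3/4
[AKT]:[AKM] = 1:-3/4 = -4/3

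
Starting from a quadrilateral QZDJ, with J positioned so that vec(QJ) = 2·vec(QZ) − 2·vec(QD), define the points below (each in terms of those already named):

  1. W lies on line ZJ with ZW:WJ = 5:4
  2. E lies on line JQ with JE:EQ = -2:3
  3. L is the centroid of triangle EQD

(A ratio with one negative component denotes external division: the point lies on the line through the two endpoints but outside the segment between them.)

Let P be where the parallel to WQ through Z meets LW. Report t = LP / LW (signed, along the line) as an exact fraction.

Work in coordinates with Q = (0, 0), Z = (1, 0), D = (0, 1), J = (2, -2).
1. W lies on line ZJ with ZW:WJ = 5:4 ⇒ W = (14/9, -10/9)
2. E lies on line JQ with JE:EQ = -2:3 ⇒ E = (6, -6)
3. L is the centroid of triangle EQD ⇒ L = (2, -5/3)
through Z parallel to WQ: direction (-14/9, 10/9); meets LW at P = (2/9, 5/9)
P = L + t·(W−L) with t = 4

t = 4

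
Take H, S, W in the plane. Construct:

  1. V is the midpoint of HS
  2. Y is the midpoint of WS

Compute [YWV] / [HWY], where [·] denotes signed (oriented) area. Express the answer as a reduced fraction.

[YWV]:[HWY] = -1/2

Choose coordinates H = (0, 0), S = (1, 0), W = (0, 1).
1. V is the midpoint of HS ⇒ V = (1/2, 0)
2. Y is the midpoint of WS ⇒ Y = (1/2, 1/2)
2·[YWV] = 1/4, 2·[HWY] = -1/2
[YWV]:[HWY] = 1/4:-1/2 = -1/2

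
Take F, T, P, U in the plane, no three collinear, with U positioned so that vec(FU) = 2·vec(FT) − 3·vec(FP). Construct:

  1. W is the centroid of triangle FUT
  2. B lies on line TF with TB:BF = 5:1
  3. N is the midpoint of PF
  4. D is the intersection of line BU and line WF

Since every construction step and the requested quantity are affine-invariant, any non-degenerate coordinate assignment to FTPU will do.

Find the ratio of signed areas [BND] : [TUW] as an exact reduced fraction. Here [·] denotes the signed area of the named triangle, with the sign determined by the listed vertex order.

Work in coordinates with F = (0, 0), T = (1, 0), P = (0, 1), U = (2, -3).
1. W is the centroid of triangle FUT ⇒ W = (1, -1)
2. B lies on line TF with TB:BF = 5:1 ⇒ B = (1/6, 0)
3. N is the midpoint of PF ⇒ N = (0, 1/2)
4. D is the intersection of line BU and line WF ⇒ D = (3/7, -3/7)
2·[BND] = -5/84, 2·[TUW] = -1
[BND]:[TUW] = -5/84:-1 = 5/84

[BND]:[TUW] = 5/84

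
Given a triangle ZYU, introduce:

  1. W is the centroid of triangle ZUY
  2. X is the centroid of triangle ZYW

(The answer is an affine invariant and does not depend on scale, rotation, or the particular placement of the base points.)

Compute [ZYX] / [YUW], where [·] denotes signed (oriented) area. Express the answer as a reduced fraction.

Assign Z = (0, 0), Y = (1, 0), U = (0, 1) — the answer is frame-independent, so this choice is without loss of generality.
1. W is the centroid of triangle ZUY ⇒ W = (1/3, 1/3)
2. X is the centroid of triangle ZYW ⇒ X = (4/9, 1/9)
2·[ZYX] = 1/9, 2·[YUW] = 1/3
[ZYX]:[YUW] = 1/9:1/3 = 1/3

[ZYX]:[YUW] = 1/3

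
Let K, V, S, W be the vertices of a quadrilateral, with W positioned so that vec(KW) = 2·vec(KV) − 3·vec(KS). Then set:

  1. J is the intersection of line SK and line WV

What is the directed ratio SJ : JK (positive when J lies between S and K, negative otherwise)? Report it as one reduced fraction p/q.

Assign K = (0, 0), V = (1, 0), S = (0, 1), W = (2, -3) — the answer is frame-independent, so this choice is without loss of generality.
1. J is the intersection of line SK and line WV ⇒ J = (0, 3)
J = S + t·(K−S) with t = -2, so SJ:JK = t:(1−t) = -2:3

SJ:JK = -2/3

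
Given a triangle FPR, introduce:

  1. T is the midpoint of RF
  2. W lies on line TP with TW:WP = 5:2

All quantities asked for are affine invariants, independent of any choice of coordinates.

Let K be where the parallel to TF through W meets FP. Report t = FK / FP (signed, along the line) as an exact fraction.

Assign F = (0, 0), P = (1, 0), R = (0, 1) — the answer is frame-independent, so this choice is without loss of generality.
1. T is the midpoint of RF ⇒ T = (0, 1/2)
2. W lies on line TP with TW:WP = 5:2 ⇒ W = (5/7, 1/7)
through W parallel to TF: direction (0, -1/2); meets FP at K = (5/7, 0)
K = F + t·(P−F) with t = 5/7

t = 5/7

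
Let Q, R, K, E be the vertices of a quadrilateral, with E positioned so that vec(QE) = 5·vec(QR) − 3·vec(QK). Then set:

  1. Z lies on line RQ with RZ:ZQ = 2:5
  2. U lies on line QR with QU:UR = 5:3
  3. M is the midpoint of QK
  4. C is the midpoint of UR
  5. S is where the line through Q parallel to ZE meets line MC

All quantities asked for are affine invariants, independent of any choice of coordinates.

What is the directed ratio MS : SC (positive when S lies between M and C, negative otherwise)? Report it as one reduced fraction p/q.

Set Q = (0, 0), R = (1, 0), K = (0, 1), E = (5, -3); any affine frame gives the same invariant.
1. Z lies on line RQ with RZ:ZQ = 2:5 ⇒ Z = (5/7, 0)
2. U lies on line QR with QU:UR = 5:3 ⇒ U = (5/8, 0)
3. M is the midpoint of QK ⇒ M = (0, 1/2)
4. C is the midpoint of UR ⇒ C = (13/16, 0)
5. S is where the line through Q parallel to ZE meets line MC ⇒ S = (-65/11, 91/22)
S = M + t·(C−M) with t = -80/11, so MS:SC = t:(1−t) = -80/11:91/11

MS:SC = -80/91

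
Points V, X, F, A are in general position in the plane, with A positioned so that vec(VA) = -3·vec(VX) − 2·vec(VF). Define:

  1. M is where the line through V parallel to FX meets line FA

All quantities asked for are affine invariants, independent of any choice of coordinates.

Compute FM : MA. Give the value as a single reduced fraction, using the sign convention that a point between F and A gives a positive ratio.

Assign V = (0, 0), X = (1, 0), F = (0, 1), A = (-3, -2) — the answer is frame-independent, so this choice is without loss of generality.
1. M is where the line through V parallel to FX meets line FA ⇒ M = (-1/2, 1/2)
M = F + t·(A−F) with t = 1/6, so FM:MA = t:(1−t) = 1/6:5/6

FM:MA = 1/5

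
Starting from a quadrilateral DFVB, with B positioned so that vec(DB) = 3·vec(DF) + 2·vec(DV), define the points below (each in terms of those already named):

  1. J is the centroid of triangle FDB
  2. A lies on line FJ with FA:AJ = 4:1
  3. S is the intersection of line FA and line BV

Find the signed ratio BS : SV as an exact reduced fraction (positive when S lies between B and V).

BS:SV = 2/3

Set D = (0, 0), F = (1, 0), V = (0, 1), B = (3, 2); any affine frame gives the same invariant.
1. J is the centroid of triangle FDB ⇒ J = (4/3, 2/3)
2. A lies on line FJ with FA:AJ = 4:1 ⇒ A = (19/15, 8/15)
3. S is the intersection of line FA and line BV ⇒ S = (9/5, 8/5)
S = B + t·(V−B) with t = 2/5, so BS:SV = t:(1−t) = 2/5:3/5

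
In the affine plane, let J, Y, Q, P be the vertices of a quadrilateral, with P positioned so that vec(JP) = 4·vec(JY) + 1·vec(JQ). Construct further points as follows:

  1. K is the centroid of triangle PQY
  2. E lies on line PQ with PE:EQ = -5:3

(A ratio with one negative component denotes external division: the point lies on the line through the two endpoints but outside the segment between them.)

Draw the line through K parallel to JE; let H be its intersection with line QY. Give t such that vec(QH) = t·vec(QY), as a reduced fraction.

t = 1/15

Assign J = (0, 0), Y = (1, 0), Q = (0, 1), P = (4, 1) — the answer is frame-independent, so this choice is without loss of generality.
1. K is the centroid of triangle PQY ⇒ K = (5/3, 2/3)
2. E lies on line PQ with PE:EQ = -5:3 ⇒ E = (-6, 1)
through K parallel to JE: direction (-6, 1); meets QY at H = (1/15, 14/15)
H = Q + t·(Y−Q) with t = 1/15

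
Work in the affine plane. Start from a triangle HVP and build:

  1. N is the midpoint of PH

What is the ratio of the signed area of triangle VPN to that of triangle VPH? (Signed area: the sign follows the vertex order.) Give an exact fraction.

Assign H = (0, 0), V = (1, 0), P = (0, 1) — the answer is frame-independent, so this choice is without loss of generality.
1. N is the midpoint of PH ⇒ N = (0, 1/2)
2·[VPN] = 1/2, 2·[VPH] = 1
[VPN]:[VPH] = 1/2:1 = 1/2

[VPN]:[VPH] = 1/2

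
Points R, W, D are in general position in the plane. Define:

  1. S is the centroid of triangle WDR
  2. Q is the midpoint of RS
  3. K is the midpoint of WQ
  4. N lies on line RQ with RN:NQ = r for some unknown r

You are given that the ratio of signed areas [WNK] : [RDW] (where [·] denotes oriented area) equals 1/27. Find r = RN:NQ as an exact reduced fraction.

r = 5/4

Assign R = (0, 0), W = (1, 0), D = (0, 1) — the answer is frame-independent, so this choice is without loss of generality.
1. S is the centroid of triangle WDR ⇒ S = (1/3, 1/3)
2. Q is the midpoint of RS ⇒ Q = (1/6, 1/6)
3. K is the midpoint of WQ ⇒ K = (7/12, 1/12)
4. With RN:NQ = r, write λ = r/(r+1) so N = R + λ·(Q−R); N is affine-linear in λ
Every point depending on N is an affine combination of N and λ-independent points, so each such coordinate is linear in λ; the λ² term in each signed area is a multiple of (Q−R)×(Q−R) = 0, so 2·[WNK] and 2·[RDW] are each linear in λ. Evaluating at λ=0 and λ=1:
  2·[WNK] = 1/12·λ − 1/12,   2·[RDW] = -1
So [WNK]:[RDW] = (1/12·λ − 1/12) / (-1). Setting this equal to 1/27:
  1/12·λ − 1/12 = 1/27·(-1)  ⇒  λ = 5/9
Then r = λ/(1−λ) = (5/9)/(4/9) = 5/4. Check: with r = 5/4, N = (5/54, 5/54) and [WNK]:[RDW] = 1/27 as required.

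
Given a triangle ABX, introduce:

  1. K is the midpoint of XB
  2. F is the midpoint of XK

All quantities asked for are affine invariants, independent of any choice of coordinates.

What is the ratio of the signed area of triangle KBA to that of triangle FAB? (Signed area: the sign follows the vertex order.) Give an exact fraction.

[KBA]:[FAB] = -2/3

Work in coordinates with A = (0, 0), B = (1, 0), X = (0, 1).
1. K is the midpoint of XB ⇒ K = (1/2, 1/2)
2. F is the midpoint of XK ⇒ F = (1/4, 3/4)
2·[KBA] = -1/2, 2·[FAB] = 3/4
[KBA]:[FAB] = -1/2:3/4 = -2/3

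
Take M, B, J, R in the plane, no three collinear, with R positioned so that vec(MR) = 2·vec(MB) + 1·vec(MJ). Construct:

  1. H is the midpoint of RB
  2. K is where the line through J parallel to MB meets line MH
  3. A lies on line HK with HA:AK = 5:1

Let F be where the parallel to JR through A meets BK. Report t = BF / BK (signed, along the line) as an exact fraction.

Work in coordinates with M = (0, 0), B = (1, 0), J = (0, 1), R = (2, 1).
1. H is the midpoint of RB ⇒ H = (3/2, 1/2)
2. K is where the line through J parallel to MB meets line MH ⇒ K = (3, 1)
3. A lies on line HK with HA:AK = 5:1 ⇒ A = (11/4, 11/12)
through A parallel to JR: direction (2, 0); meets BK at F = (17/6, 11/12)
F = B + t·(K−B) with t = 11/12

t = 11/12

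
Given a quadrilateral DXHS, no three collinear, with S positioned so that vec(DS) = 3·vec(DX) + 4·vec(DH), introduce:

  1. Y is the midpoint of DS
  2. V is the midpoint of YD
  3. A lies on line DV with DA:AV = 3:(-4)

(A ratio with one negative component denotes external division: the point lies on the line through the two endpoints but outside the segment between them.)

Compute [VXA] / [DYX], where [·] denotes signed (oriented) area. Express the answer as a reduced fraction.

[VXA]:[DYX] = 2

Set D = (0, 0), X = (1, 0), H = (0, 1), S = (3, 4); any affine frame gives the same invariant.
1. Y is the midpoint of DS ⇒ Y = (3/2, 2)
2. V is the midpoint of YD ⇒ V = (3/4, 1)
3. A lies on line DV with DA:AV = 3:(-4) ⇒ A = (-9/4, -3)
2·[VXA] = -4, 2·[DYX] = -2
[VXA]:[DYX] = -4:-2 = 2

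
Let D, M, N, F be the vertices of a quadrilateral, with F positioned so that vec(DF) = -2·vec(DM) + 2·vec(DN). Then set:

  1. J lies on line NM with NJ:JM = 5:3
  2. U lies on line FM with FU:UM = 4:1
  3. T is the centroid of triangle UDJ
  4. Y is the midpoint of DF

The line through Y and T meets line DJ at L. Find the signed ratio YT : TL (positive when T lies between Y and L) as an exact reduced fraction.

Choose coordinates D = (0, 0), M = (1, 0), N = (0, 1), F = (-2, 2).
1. J lies on line NM with NJ:JM = 5:3 ⇒ J = (5/8, 3/8)
2. U lies on line FM with FU:UM = 4:1 ⇒ U = (2/5, 2/5)
3. T is the centroid of triangle UDJ ⇒ T = (41/120, 31/120)
4. Y is the midpoint of DF ⇒ Y = (-1, 1)
line YT meets DJ at L = (45/116, 27/116)
T = Y + t·(L−Y) with t = 29/30, so YT:TL = 29/30:1/30

YT:TL = 29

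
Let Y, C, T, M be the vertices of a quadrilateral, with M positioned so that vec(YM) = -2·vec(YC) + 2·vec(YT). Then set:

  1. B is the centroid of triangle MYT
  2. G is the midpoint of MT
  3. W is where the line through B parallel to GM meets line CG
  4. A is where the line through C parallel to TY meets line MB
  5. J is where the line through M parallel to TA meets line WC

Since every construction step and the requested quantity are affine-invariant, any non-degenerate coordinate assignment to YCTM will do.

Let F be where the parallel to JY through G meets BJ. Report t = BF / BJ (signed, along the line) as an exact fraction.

Choose coordinates Y = (0, 0), C = (1, 0), T = (0, 1), M = (-2, 2).
1. B is the centroid of triangle MYT ⇒ B = (-2/3, 1)
2. G is the midpoint of MT ⇒ G = (-1, 3/2)
3. W is where the line through B parallel to GM meets line CG ⇒ W = (1/3, 1/2)
4. A is where the line through C parallel to TY meets line MB ⇒ A = (1, -1/4)
5. J is where the line through M parallel to TA meets line WC ⇒ J = (-5/2, 21/8)
through G parallel to JY: direction (5/2, -21/8); meets BJ at F = (1/4, 3/16)
F = B + t·(J−B) with t = -1/2

t = -1/2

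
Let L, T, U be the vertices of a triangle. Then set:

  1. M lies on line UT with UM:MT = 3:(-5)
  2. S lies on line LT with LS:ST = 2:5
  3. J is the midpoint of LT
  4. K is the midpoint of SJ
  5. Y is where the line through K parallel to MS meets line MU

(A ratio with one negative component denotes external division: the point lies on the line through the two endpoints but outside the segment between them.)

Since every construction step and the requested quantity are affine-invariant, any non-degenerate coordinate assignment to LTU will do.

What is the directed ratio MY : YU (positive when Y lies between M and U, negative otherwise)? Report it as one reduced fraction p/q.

Set L = (0, 0), T = (1, 0), U = (0, 1); any affine frame gives the same invariant.
1. M lies on line UT with UM:MT = 3:(-5) ⇒ M = (-3/2, 5/2)
2. S lies on line LT with LS:ST = 2:5 ⇒ S = (2/7, 0)
3. J is the midpoint of LT ⇒ J = (1/2, 0)
4. K is the midpoint of SJ ⇒ K = (11/28, 0)
5. Y is where the line through K parallel to MS meets line MU ⇒ Y = (-9/8, 17/8)
Y = M + t·(U−M) with t = 1/4, so MY:YU = t:(1−t) = 1/4:3/4

MY:YU = 1/3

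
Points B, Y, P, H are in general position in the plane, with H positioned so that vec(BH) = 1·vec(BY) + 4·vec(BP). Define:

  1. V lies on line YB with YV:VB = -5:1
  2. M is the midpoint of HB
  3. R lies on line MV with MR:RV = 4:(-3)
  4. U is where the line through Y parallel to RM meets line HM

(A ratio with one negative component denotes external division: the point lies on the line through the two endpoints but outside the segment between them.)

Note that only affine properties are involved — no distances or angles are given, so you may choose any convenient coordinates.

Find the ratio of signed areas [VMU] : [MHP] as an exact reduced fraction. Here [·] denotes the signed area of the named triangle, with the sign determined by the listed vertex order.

Assign B = (0, 0), Y = (1, 0), P = (0, 1), H = (1, 4) — the answer is frame-independent, so this choice is without loss of generality.
1. V lies on line YB with YV:VB = -5:1 ⇒ V = (-1/4, 0)
2. M is the midpoint of HB ⇒ M = (1/2, 2)
3. R lies on line MV with MR:RV = 4:(-3) ⇒ R = (-5/2, -6)
4. U is where the line through Y parallel to RM meets line HM ⇒ U = (-2, -8)
2·[VMU] = -5/2, 2·[MHP] = 1/2
[VMU]:[MHP] = -5/2:1/2 = -5

[VMU]:[MHP] = -5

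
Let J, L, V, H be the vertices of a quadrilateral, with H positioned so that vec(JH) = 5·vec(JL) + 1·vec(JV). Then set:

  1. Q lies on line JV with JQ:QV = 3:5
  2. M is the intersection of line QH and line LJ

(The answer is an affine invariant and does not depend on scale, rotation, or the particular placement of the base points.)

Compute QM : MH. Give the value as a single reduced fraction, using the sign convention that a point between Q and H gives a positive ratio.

QM:MH = -3/8

Choose coordinates J = (0, 0), L = (1, 0), V = (0, 1), H = (5, 1).
1. Q lies on line JV with JQ:QV = 3:5 ⇒ Q = (0, 3/8)
2. M is the intersection of line QH and line LJ ⇒ M = (-3, 0)
M = Q + t·(H−Q) with t = -3/5, so QM:MH = t:(1−t) = -3/5:8/5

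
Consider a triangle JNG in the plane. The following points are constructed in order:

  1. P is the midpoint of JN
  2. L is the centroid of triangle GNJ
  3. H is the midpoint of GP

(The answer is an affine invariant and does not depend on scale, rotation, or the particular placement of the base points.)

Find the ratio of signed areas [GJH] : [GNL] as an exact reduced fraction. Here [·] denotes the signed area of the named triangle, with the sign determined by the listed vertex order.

Set J = (0, 0), N = (1, 0), G = (0, 1); any affine frame gives the same invariant.
1. P is the midpoint of JN ⇒ P = (1/2, 0)
2. L is the centroid of triangle GNJ ⇒ L = (1/3, 1/3)
3. H is the midpoint of GP ⇒ H = (1/4, 1/2)
2·[GJH] = 1/4, 2·[GNL] = -1/3
[GJH]:[GNL] = 1/4:-1/3 = -3/4

[GJH]:[GNL] = -3/4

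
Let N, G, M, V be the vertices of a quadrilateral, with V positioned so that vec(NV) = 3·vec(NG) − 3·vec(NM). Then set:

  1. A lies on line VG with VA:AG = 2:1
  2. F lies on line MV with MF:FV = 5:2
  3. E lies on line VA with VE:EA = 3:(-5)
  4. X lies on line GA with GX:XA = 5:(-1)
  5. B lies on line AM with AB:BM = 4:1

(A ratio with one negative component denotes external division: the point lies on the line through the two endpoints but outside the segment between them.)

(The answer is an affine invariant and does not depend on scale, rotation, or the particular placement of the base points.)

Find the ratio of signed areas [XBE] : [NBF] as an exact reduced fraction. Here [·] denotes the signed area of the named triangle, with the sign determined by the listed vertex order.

[XBE]:[NBF] = -133/200

Choose coordinates N = (0, 0), G = (1, 0), M = (0, 1), V = (3, -3).
1. A lies on line VG with VA:AG = 2:1 ⇒ A = (5/3, -1)
2. F lies on line MV with MF:FV = 5:2 ⇒ F = (15/7, -13/7)
3. E lies on line VA with VE:EA = 3:(-5) ⇒ E = (5, -6)
4. X lies on line GA with GX:XA = 5:(-1) ⇒ X = (11/6, -5/4)
5. B lies on line AM with AB:BM = 4:1 ⇒ B = (1/3, 3/5)
2·[XBE] = 19/15, 2·[NBF] = -40/21
[XBE]:[NBF] = 19/15:-40/21 = -133/200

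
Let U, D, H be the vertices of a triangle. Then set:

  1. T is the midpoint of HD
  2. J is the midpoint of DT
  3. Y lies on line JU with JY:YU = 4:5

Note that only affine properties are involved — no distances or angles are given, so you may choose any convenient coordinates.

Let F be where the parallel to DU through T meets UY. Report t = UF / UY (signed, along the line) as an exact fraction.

t = 18/5

Choose coordinates U = (0, 0), D = (1, 0), H = (0, 1).
1. T is the midpoint of HD ⇒ T = (1/2, 1/2)
2. J is the midpoint of DT ⇒ J = (3/4, 1/4)
3. Y lies on line JU with JY:YU = 4:5 ⇒ Y = (5/12, 5/36)
through T parallel to DU: direction (-1, 0); meets UY at F = (3/2, 1/2)
F = U + t·(Y−U) with t = 18/5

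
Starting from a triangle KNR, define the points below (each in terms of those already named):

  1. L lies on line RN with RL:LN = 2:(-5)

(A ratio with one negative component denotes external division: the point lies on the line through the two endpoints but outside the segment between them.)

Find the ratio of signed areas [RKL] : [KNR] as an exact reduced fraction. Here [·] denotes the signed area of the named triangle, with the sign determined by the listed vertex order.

Work in coordinates with K = (0, 0), N = (1, 0), R = (0, 1).
1. L lies on line RN with RL:LN = 2:(-5) ⇒ L = (-2/3, 5/3)
2·[RKL] = -2/3, 2·[KNR] = 1
[RKL]:[KNR] = -2/3:1 = -2/3

[RKL]:[KNR] = -2/3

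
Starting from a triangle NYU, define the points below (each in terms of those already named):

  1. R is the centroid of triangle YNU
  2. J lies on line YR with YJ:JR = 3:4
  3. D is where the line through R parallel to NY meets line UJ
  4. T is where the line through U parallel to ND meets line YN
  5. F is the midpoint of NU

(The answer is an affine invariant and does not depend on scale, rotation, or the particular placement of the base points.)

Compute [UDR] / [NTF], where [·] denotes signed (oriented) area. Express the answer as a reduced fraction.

[UDR]:[NTF] = 8/45

Work in coordinates with N = (0, 0), Y = (1, 0), U = (0, 1).
1. R is the centroid of triangle YNU ⇒ R = (1/3, 1/3)
2. J lies on line YR with YJ:JR = 3:4 ⇒ J = (5/7, 1/7)
3. D is where the line through R parallel to NY meets line UJ ⇒ D = (5/9, 1/3)
4. T is where the line through U parallel to ND meets line YN ⇒ T = (-5/3, 0)
5. F is the midpoint of NU ⇒ F = (0, 1/2)
2·[UDR] = -4/27, 2·[NTF] = -5/6
[UDR]:[NTF] = -4/27:-5/6 = 8/45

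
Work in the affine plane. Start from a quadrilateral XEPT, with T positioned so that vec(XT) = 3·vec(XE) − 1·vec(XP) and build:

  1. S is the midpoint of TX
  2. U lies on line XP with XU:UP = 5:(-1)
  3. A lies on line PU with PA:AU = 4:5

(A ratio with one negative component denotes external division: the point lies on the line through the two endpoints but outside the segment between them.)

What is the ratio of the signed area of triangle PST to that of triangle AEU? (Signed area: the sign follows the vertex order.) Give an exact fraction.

[PST]:[AEU] = 54/5

Set X = (0, 0), E = (1, 0), P = (0, 1), T = (3, -1); any affine frame gives the same invariant.
1. S is the midpoint of TX ⇒ S = (3/2, -1/2)
2. U lies on line XP with XU:UP = 5:(-1) ⇒ U = (0, 5/4)
3. A lies on line PU with PA:AU = 4:5 ⇒ A = (0, 10/9)
2·[PST] = 3/2, 2·[AEU] = 5/36
[PST]:[AEU] = 3/2:5/36 = 54/5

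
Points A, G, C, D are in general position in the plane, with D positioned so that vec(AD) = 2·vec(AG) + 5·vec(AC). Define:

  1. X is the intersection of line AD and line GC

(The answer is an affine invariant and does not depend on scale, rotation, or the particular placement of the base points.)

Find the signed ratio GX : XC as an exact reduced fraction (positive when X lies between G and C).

Assign A = (0, 0), G = (1, 0), C = (0, 1), D = (2, 5) — the answer is frame-independent, so this choice is without loss of generality.
1. X is the intersection of line AD and line GC ⇒ X = (2/7, 5/7)
X = G + t·(C−G) with t = 5/7, so GX:XC = t:(1−t) = 5/7:2/7

GX:XC = 5/2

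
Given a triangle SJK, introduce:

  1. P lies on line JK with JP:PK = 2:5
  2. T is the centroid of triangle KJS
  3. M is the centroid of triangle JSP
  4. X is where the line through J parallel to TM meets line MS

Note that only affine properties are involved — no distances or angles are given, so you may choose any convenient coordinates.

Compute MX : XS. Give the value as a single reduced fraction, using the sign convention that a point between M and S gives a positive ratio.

MX:XS = -1/3

Choose coordinates S = (0, 0), J = (1, 0), K = (0, 1).
1. P lies on line JK with JP:PK = 2:5 ⇒ P = (5/7, 2/7)
2. T is the centroid of triangle KJS ⇒ T = (1/3, 1/3)
3. M is the centroid of triangle JSP ⇒ M = (4/7, 2/21)
4. X is where the line through J parallel to TM meets line MS ⇒ X = (6/7, 1/7)
X = M + t·(S−M) with t = -1/2, so MX:XS = t:(1−t) = -1/2:3/2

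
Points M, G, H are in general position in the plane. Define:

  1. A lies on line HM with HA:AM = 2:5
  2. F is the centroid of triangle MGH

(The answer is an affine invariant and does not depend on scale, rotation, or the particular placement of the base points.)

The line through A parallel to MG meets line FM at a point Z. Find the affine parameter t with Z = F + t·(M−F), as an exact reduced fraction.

Work in coordinates with M = (0, 0), G = (1, 0), H = (0, 1).
1. A lies on line HM with HA:AM = 2:5 ⇒ A = (0, 5/7)
2. F is the centroid of triangle MGH ⇒ F = (1/3, 1/3)
through A parallel to MG: direction (1, 0); meets FM at Z = (5/7, 5/7)
Z = F + t·(M−F) with t = -8/7

t = -8/7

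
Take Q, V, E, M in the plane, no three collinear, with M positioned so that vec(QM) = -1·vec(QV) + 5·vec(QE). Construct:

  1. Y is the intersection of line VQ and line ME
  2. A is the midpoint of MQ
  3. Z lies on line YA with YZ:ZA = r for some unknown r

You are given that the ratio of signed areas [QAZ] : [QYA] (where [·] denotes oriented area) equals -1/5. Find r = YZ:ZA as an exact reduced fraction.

Work in coordinates with Q = (0, 0), V = (1, 0), E = (0, 1), M = (-1, 5).
1. Y is the intersection of line VQ and line ME ⇒ Y = (1/4, 0)
2. A is the midpoint of MQ ⇒ A = (-1/2, 5/2)
3. With YZ:ZA = r, write λ = r/(r+1) so Z = Y + λ·(A−Y); Z is affine-linear in λ
Every point depending on Z is an affine combination of Z and λ-independent points, so each such coordinate is linear in λ; the λ² term in each signed area is a multiple of (A−Y)×(A−Y) = 0, so 2·[QAZ] and 2·[QYA] are each linear in λ. Evaluating at λ=0 and λ=1:
  2·[QAZ] = 5/8·λ − 5/8,   2·[QYA] = 5/8
So [QAZ]:[QYA] = (5/8·λ − 5/8) / (5/8). Setting this equal to -1/5:
  5/8·λ − 5/8 = -1/5·(5/8)  ⇒  λ = 4/5
Then r = λ/(1−λ) = (4/5)/(1/5) = 4. Check: with r = 4, Z = (-7/20, 2) and [QAZ]:[QYA] = -1/5 as required.

r = 4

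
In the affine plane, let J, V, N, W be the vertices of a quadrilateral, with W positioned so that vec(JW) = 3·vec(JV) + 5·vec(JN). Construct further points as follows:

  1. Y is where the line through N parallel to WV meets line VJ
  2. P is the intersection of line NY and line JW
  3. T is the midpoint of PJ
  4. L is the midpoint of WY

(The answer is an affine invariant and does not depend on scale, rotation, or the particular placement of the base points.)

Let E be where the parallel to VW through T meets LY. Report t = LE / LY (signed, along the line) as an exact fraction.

t = 5/7

Work in coordinates with J = (0, 0), V = (1, 0), N = (0, 1), W = (3, 5).
1. Y is where the line through N parallel to WV meets line VJ ⇒ Y = (-2/5, 0)
2. P is the intersection of line NY and line JW ⇒ P = (-6/5, -2)
3. T is the midpoint of PJ ⇒ T = (-3/5, -1)
4. L is the midpoint of WY ⇒ L = (13/10, 5/2)
through T parallel to VW: direction (2, 5); meets LY at E = (3/35, 5/7)
E = L + t·(Y−L) with t = 5/7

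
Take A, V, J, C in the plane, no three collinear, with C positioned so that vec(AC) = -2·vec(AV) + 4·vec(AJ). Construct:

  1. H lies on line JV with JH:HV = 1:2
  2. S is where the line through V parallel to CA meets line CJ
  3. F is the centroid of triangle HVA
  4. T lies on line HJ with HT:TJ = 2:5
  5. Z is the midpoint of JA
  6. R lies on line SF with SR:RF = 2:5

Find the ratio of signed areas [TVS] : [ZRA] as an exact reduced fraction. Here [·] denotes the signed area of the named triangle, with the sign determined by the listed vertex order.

Assign A = (0, 0), V = (1, 0), J = (0, 1), C = (-2, 4) — the answer is frame-independent, so this choice is without loss of generality.
1. H lies on line JV with JH:HV = 1:2 ⇒ H = (1/3, 2/3)
2. S is where the line through V parallel to CA meets line CJ ⇒ S = (2, -2)
3. F is the centroid of triangle HVA ⇒ F = (4/9, 2/9)
4. T lies on line HJ with HT:TJ = 2:5 ⇒ T = (5/21, 16/21)
5. Z is the midpoint of JA ⇒ Z = (0, 1/2)
6. R lies on line SF with SR:RF = 2:5 ⇒ R = (14/9, -86/63)
2·[TVS] = -16/21, 2·[ZRA] = -7/9
[TVS]:[ZRA] = -16/21:-7/9 = 48/49

[TVS]:[ZRA] = 48/49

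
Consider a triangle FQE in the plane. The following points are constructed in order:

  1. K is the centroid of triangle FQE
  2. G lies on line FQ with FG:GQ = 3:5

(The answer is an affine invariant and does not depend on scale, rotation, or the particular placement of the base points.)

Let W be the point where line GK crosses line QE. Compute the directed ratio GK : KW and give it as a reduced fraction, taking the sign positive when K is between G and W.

GK:KW = 7/8

Assign F = (0, 0), Q = (1, 0), E = (0, 1) — the answer is frame-independent, so this choice is without loss of generality.
1. K is the centroid of triangle FQE ⇒ K = (1/3, 1/3)
2. G lies on line FQ with FG:GQ = 3:5 ⇒ G = (3/8, 0)
line GK meets QE at W = (2/7, 5/7)
K = G + t·(W−G) with t = 7/15, so GK:KW = 7/15:8/15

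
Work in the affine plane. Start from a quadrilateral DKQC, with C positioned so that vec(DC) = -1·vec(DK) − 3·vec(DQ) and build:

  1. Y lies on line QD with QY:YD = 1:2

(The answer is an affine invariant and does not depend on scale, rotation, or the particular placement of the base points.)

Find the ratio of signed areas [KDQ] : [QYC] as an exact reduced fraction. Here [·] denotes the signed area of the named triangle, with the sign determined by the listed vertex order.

Assign D = (0, 0), K = (1, 0), Q = (0, 1), C = (-1, -3) — the answer is frame-independent, so this choice is without loss of generality.
1. Y lies on line QD with QY:YD = 1:2 ⇒ Y = (0, 2/3)
2·[KDQ] = -1, 2·[QYC] = -1/3
[KDQ]:[QYC] = -1:-1/3 = 3

[KDQ]:[QYC] = 3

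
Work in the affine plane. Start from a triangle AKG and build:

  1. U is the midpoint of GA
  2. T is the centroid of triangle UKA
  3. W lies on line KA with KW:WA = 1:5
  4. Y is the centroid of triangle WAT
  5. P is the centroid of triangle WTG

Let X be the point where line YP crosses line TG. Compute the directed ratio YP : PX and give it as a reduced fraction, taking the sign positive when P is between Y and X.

Work in coordinates with A = (0, 0), K = (1, 0), G = (0, 1).
1. U is the midpoint of GA ⇒ U = (0, 1/2)
2. T is the centroid of triangle UKA ⇒ T = (1/3, 1/6)
3. W lies on line KA with KW:WA = 1:5 ⇒ W = (5/6, 0)
4. Y is the centroid of triangle WAT ⇒ Y = (7/18, 1/18)
5. P is the centroid of triangle WTG ⇒ P = (7/18, 7/18)
line YP meets TG at X = (7/18, 1/36)
P = Y + t·(X−Y) with t = -12, so YP:PX = -12:13

YP:PX = -12/13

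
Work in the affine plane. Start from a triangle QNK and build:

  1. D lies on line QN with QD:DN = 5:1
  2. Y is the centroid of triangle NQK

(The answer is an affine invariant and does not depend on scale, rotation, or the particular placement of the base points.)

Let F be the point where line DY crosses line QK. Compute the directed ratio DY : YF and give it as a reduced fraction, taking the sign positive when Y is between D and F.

Assign Q = (0, 0), N = (1, 0), K = (0, 1) — the answer is frame-independent, so this choice is without loss of generality.
1. D lies on line QN with QD:DN = 5:1 ⇒ D = (5/6, 0)
2. Y is the centroid of triangle NQK ⇒ Y = (1/3, 1/3)
line DY meets QK at F = (0, 5/9)
Y = D + t·(F−D) with t = 3/5, so DY:YF = 3/5:2/5

DY:YF = 3/2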